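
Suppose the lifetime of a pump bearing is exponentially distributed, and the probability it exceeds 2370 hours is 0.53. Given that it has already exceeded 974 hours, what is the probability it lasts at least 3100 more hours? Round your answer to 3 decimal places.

0.436

From e^(−λ·2370) = 0.53, λ = −ln(0.53)/2370 = 0.000267881.
Memoryless: P(X > 974+3100 | X > 974) = P(X > 3100) = e^(−0.000267881·3100) ≈ 0.436.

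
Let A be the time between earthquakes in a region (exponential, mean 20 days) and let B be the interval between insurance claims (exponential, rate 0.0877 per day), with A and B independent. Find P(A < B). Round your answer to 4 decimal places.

0.3631

λ_1 = 1/20 = 0.05, λ_2 = 0.0877.
For independent exponentials, P(A < B) = λ_1/(λ_1+λ_2) = 0.05/0.1377 ≈ 0.3631.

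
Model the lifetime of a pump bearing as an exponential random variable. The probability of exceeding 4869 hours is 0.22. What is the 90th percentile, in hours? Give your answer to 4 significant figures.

7404

e^(−λ·4869) = 0.22 ⇒ λ = −ln(0.22)/4869 = 0.000310973.
90th percentile: 1 − e^(−λt) = 0.9, t = −ln(0.1)/λ = 7404.45 hours.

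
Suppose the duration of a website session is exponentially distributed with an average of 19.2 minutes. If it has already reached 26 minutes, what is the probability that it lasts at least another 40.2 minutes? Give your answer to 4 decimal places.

0.1232

The rate is λ = 1/19.2 = 0.0520833 per minute.
P(X > s+t | X > s) = e^(−λ(s+t))/e^(−λs) = e^(−λt), independent of s = 26.
P(X > 40.2) = e^(−2.0938) ≈ 0.1232.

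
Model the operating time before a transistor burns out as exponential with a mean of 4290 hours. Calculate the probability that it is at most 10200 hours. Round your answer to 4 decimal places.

The rate is λ = 1/4290 = 0.0002331 per hour.
P(X ≤ 10200) = 1 − e^(−λ·10200) = 1 − e^(−2.3776) ≈ 0.9072.

0.9072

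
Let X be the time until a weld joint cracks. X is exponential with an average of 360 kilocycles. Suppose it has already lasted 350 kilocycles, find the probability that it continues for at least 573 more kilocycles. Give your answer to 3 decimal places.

The rate is λ = 1/360 = 0.00277778 per kilocycle.
The exponential is memoryless, so the remaining time is again Exp(λ): the condition X > 350 is irrelevant.
P(X > 573) = e^(−1.5917) ≈ 0.204.

0.204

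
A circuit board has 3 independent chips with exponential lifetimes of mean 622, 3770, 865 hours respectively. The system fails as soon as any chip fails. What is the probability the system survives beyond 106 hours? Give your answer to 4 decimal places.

0.7254

The first failure time is exponential with rate Σλ_i = 1/622 + 1/3770 + 1/865 = 0.00302904 per hour.
P(min > 106) = e^(−0.00302904·106) = e^(−0.32108) ≈ 0.7254.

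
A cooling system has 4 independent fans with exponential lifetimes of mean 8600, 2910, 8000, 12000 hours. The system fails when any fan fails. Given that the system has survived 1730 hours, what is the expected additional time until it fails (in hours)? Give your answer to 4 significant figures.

First-failure rate Σλ = 1/8600 + 1/2910 + 1/8000 + 1/12000 = 0.000668255.
By memorylessness the expected residual is 1/Σλ = 1496.43 hours, regardless of the 1730 already elapsed.

1496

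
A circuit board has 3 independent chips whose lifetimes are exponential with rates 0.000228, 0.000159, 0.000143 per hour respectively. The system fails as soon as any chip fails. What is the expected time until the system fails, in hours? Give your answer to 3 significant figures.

1890

The time to first failure is exponential with rate Σλ = 0.000228 + 0.000159 + 0.000143 = 0.00053.
E[min] = 1/Σλ = 1/0.00053 = 1886.79 hours.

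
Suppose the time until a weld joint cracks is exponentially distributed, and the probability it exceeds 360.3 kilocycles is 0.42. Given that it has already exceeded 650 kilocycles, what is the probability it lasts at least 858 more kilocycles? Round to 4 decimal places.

0.1267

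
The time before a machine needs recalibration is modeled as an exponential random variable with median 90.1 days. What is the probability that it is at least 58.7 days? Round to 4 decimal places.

0.6366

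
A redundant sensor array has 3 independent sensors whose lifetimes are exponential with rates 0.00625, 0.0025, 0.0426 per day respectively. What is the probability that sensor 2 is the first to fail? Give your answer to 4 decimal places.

0.0487

The time to first failure is exponential with rate Σλ = 0.00625 + 0.0025 + 0.0426 = 0.05135.
P(sensor 2 first) = λ_2/Σλ = 0.0025/0.05135 ≈ 0.0487.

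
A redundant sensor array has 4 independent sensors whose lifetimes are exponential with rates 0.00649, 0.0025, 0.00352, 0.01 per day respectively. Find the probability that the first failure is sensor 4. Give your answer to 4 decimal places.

0.4442

The time to first failure is exponential with rate Σλ = 0.00649 + 0.0025 + 0.00352 + 0.01 = 0.02251.
P(sensor 4 first) = λ_4/Σλ = 0.01/0.02251 ≈ 0.4442.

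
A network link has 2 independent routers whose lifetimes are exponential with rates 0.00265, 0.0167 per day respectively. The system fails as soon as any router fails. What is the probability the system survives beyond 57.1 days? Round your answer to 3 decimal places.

0.331

The time to first failure is exponential with rate Σλ = 0.00265 + 0.0167 = 0.01935.
P(min > 57.1) = e^(−0.01935·57.1) = e^(−1.1049) ≈ 0.331.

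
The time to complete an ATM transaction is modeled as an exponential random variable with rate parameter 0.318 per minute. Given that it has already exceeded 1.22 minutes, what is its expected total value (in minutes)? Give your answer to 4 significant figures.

4.365

By memorylessness, E[X | X > 1.22] = 1.22 + 1/λ = 1.22 + 3.14465 = 4.36465 minutes.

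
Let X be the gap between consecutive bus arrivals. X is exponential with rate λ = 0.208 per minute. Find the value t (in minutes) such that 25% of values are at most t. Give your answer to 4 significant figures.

1.383

Set 1 − e^(−λt) = 0.25, so t = −ln(0.75)/λ = 0.28768/0.208 ≈ 1.38309 minutes.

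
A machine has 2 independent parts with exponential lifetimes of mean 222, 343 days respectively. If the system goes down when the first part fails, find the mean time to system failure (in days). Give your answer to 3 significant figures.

The first failure time is exponential with rate Σλ_i = 1/222 + 1/343 = 0.00741996 per day.
E[min] = 1/Σλ = 1/0.00741996 = 134.772 days.

135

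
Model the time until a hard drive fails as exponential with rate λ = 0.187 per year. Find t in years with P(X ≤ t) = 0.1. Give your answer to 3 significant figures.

Set 1 − e^(−λt) = 0.1, so t = −ln(0.9)/λ = 0.10536/0.187 ≈ 0.563425 years.

0.563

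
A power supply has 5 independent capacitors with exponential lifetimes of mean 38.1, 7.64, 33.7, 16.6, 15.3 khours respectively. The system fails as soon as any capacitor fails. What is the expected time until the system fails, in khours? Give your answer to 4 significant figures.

The first failure time is exponential with rate Σλ_i = 1/38.1 + 1/7.64 + 1/33.7 + 1/16.6 + 1/15.3 = 0.312411 per khour.
E[min] = 1/Σλ = 1/0.312411 = 3.20091 khours.

3.201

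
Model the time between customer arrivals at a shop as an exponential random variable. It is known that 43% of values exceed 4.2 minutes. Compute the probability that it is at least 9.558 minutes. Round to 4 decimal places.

e^(−λ·4.2) = 0.43 ⇒ λ = −ln(0.43)/4.2 = 0.200945.
P(X > 9.558) = e^(−0.200945·9.558) = e^(−1.9206) ≈ 0.1465.

0.1465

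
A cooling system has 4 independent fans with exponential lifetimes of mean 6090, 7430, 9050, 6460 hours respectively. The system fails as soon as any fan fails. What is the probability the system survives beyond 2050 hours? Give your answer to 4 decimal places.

0.3146

The first failure time is exponential with rate Σλ_i = 1/6090 + 1/7430 + 1/9050 + 1/6460 = 0.000564089 per hour.
P(min > 2050) = e^(−0.000564089·2050) = e^(−1.1564) ≈ 0.3146.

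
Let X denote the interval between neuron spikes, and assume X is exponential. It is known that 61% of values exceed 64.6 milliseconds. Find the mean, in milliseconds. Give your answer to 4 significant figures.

130.7

e^(−λ·64.6) = 0.61 ⇒ λ = −ln(0.61)/64.6 = 0.00765165.
Mean = 1/λ = 130.691 milliseconds.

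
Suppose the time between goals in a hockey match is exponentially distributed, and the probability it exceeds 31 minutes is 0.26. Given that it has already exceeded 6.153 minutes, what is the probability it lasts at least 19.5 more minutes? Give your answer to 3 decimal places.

0.429

From e^(−λ·31) = 0.26, λ = −ln(0.26)/31 = 0.043454.
Memoryless: P(X > 6.153+19.5 | X > 6.153) = P(X > 19.5) = e^(−0.043454·19.5) ≈ 0.429.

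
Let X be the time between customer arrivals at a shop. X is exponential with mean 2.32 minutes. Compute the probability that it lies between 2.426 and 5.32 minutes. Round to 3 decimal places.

0.250

The rate is λ = 1/2.32 = 0.431034 per minute.
P(2.426 < X < 5.32) = e^(−λ·2.426) − e^(−λ·5.32) = 0.35145 − 0.10095 ≈ 0.250.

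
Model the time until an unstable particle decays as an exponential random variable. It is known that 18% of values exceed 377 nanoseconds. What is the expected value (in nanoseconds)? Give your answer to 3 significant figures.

e^(−λ·377) = 0.18 ⇒ λ = −ln(0.18)/377 = 0.00454854.
Mean = 1/λ = 219.851 nanoseconds.

220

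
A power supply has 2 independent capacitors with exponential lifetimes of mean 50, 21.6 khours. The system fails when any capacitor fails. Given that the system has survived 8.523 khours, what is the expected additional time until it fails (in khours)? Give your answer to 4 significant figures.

15.08

First-failure rate Σλ = 1/50 + 1/21.6 = 0.0662963.
By memorylessness the expected residual is 1/Σλ = 15.0838 khours, regardless of the 8.523 already elapsed.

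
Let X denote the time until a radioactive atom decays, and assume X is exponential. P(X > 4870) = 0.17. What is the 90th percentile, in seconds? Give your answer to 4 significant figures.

6328

e^(−λ·4870) = 0.17 ⇒ λ = −ln(0.17)/4870 = 0.000363852.
90th percentile: 1 − e^(−λt) = 0.9, t = −ln(0.1)/λ = 6328.36 seconds.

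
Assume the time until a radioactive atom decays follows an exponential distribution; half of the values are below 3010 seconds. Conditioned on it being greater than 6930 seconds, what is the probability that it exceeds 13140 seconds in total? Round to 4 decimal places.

For an exponential, median = ln(2)/λ, so λ = ln 2 / 3010 = 0.000230281 per second.
By the memoryless property, P(X > 6930+6210 | X > 6930) = P(X > 6210).
P(X > 6210) = e^(−1.43) ≈ 0.2393.

0.2393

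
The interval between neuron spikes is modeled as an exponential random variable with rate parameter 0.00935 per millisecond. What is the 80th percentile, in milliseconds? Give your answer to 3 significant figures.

172

Set 1 − e^(−λt) = 0.8, so t = −ln(0.2)/λ = 1.6094/0.00935 ≈ 172.132 milliseconds.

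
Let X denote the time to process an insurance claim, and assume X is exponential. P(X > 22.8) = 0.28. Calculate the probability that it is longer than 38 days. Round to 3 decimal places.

0.120

e^(−λ·22.8) = 0.28 ⇒ λ = −ln(0.28)/22.8 = 0.0558318.
P(X > 38) = e^(−0.0558318·38) = e^(−2.1216) ≈ 0.120.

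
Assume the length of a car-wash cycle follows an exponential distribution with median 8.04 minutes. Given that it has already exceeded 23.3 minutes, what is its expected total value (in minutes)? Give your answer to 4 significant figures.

34.90

For an exponential, median = ln(2)/λ, so λ = ln 2 / 8.04 = 0.0862123 per minute.
By memorylessness, E[X | X > 23.3] = 23.3 + 1/λ = 23.3 + 11.5993 = 34.8993 minutes.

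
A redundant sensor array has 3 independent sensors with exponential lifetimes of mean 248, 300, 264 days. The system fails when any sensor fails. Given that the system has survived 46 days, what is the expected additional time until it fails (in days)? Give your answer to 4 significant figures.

First-failure rate Σλ = 1/248 + 1/300 + 1/264 = 0.0111535.
By memorylessness the expected residual is 1/Σλ = 89.6582 days, regardless of the 46 already elapsed.

89.66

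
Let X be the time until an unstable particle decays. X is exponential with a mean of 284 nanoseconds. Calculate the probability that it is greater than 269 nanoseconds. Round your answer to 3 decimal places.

The rate is λ = 1/284 = 0.00352113 per nanosecond.
P(X > 269) = e^(−λ·269) = e^(−0.94718) ≈ 0.388.

0.388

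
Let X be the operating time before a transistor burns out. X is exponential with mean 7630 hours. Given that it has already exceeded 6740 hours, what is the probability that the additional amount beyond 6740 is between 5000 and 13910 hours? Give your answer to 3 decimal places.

0.358

The rate is λ = 1/7630 = 0.000131062 per hour.
Memoryless: the residual past 6740 is again Exp(λ).
P(5000 < residual < 13910) = e^(−λ·5000) − e^(−λ·13910) = 0.51928 − 0.16153 ≈ 0.358.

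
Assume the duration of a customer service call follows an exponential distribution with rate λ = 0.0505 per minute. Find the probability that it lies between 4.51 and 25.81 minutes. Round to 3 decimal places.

P(4.51 < X < 25.81) = e^(−λ·4.51) − e^(−λ·25.81) = 0.79632 − 0.27161 ≈ 0.525.

0.525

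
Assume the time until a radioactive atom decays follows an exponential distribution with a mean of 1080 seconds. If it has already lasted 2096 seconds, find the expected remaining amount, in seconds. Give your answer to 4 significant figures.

1080

The rate is λ = 1/1080 = 0.000925926 per second.
By memorylessness, the remaining amount past any threshold is again Exp(λ) with mean 1/λ = 1080 seconds.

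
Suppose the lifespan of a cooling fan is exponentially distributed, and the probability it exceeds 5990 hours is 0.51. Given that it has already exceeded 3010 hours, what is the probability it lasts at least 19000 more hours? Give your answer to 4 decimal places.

From e^(−λ·5990) = 0.51, λ = −ln(0.51)/5990 = 0.000112411.
Memoryless: P(X > 3010+19000 | X > 3010) = P(X > 19000) = e^(−0.000112411·19000) ≈ 0.1181.

0.1181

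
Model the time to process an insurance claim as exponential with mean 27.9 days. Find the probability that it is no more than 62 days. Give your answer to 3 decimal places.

The rate is λ = 1/27.9 = 0.0358423 per day.
P(X ≤ 62) = 1 − e^(−λ·62) = 1 − e^(−2.2222) ≈ 0.892.

0.892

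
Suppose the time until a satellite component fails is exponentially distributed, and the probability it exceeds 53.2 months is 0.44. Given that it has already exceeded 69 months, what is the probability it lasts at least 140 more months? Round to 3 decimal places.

0.115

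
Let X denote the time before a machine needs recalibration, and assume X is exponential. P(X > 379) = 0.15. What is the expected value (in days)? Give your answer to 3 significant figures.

e^(−λ·379) = 0.15 ⇒ λ = −ln(0.15)/379 = 0.00500559.
Mean = 1/λ = 199.777 days.

200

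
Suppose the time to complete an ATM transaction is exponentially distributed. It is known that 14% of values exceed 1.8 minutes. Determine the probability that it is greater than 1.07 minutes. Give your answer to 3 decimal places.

e^(−λ·1.8) = 0.14 ⇒ λ = −ln(0.14)/1.8 = 1.09228.
P(X > 1.07) = e^(−1.09228·1.07) = e^(−1.1687) ≈ 0.311.

0.311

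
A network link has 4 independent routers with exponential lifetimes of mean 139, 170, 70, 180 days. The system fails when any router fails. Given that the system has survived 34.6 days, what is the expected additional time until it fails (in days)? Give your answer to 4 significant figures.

30.38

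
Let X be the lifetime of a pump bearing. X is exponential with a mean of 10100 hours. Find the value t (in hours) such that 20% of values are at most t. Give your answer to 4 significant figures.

The rate is λ = 1/10100 = 0.0000990099 per hour.
Set 1 − e^(−λt) = 0.2, so t = −ln(0.8)/λ = 0.22314/0.0000990099 ≈ 2253.75 hours.

2254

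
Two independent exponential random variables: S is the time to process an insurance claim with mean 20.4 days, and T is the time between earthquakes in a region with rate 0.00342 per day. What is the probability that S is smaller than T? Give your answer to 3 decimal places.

0.935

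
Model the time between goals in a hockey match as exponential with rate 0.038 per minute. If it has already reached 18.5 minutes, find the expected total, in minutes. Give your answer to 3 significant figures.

44.8

By memorylessness, E[X | X > 18.5] = 18.5 + 1/λ = 18.5 + 26.3158 = 44.8158 minutes.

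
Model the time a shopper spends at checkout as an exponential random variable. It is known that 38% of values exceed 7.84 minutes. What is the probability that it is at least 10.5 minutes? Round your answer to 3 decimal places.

e^(−λ·7.84) = 0.38 ⇒ λ = −ln(0.38)/7.84 = 0.123416.
P(X > 10.5) = e^(−0.123416·10.5) = e^(−1.2959) ≈ 0.274.

0.274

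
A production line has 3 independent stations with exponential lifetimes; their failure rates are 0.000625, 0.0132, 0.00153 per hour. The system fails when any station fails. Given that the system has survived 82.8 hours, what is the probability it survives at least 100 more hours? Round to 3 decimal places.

Time to first failure ~ Exp(Σλ) with Σλ = 0.015355.
By memorylessness, P(T > 82.8+100 | T > 82.8) = P(T > 100) = e^(−0.015355·100) ≈ 0.215.

0.215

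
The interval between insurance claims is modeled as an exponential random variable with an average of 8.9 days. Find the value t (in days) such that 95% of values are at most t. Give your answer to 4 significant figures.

26.66

The rate is λ = 1/8.9 = 0.11236 per day.
Set 1 − e^(−λt) = 0.95, so t = −ln(0.05)/λ = 2.9957/0.11236 ≈ 26.662 days.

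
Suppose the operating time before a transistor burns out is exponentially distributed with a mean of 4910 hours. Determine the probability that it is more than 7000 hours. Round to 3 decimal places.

The rate is λ = 1/4910 = 0.000203666 per hour.
P(X > 7000) = e^(−λ·7000) = e^(−1.4257) ≈ 0.240.

0.240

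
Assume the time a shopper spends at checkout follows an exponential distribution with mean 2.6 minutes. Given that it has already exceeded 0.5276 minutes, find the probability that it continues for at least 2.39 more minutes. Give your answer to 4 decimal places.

The rate is λ = 1/2.6 = 0.384615 per minute.
The exponential is memoryless, so the remaining time is again Exp(λ): the condition X > 0.5276 is irrelevant.
P(X > 2.39) = e^(−0.91923) ≈ 0.3988.

0.3988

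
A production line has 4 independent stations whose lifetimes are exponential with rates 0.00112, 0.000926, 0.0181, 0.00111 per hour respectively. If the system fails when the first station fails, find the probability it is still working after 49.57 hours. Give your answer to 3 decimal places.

The time to first failure is exponential with rate Σλ = 0.00112 + 0.000926 + 0.0181 + 0.00111 = 0.021256.
P(min > 49.57) = e^(−0.021256·49.57) = e^(−1.0537) ≈ 0.349.

0.349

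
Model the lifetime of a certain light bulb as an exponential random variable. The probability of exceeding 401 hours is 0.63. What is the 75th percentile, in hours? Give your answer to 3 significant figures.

1200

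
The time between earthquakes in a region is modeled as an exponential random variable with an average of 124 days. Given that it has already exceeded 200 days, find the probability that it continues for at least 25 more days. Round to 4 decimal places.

0.8174

The rate is λ = 1/124 = 0.00806452 per day.
P(X > s+t | X > s) = e^(−λ(s+t))/e^(−λs) = e^(−λt), independent of s = 200.
P(X > 25) = e^(−0.20161) ≈ 0.8174.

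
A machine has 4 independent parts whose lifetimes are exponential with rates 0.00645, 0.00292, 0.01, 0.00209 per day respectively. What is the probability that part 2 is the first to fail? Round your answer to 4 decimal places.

The time to first failure is exponential with rate Σλ = 0.00645 + 0.00292 + 0.01 + 0.00209 = 0.02146.
P(part 2 first) = λ_2/Σλ = 0.00292/0.02146 ≈ 0.1361.

0.1361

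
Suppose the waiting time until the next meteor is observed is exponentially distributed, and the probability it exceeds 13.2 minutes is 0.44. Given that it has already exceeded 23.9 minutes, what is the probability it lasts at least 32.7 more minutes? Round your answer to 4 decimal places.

0.1308

From e^(−λ·13.2) = 0.44, λ = −ln(0.44)/13.2 = 0.0621955.
Memoryless: P(X > 23.9+32.7 | X > 23.9) = P(X > 32.7) = e^(−0.0621955·32.7) ≈ 0.1308.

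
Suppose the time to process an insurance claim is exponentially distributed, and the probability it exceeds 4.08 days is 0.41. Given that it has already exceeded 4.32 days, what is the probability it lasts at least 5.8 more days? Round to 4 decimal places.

From e^(−λ·4.08) = 0.41, λ = −ln(0.41)/4.08 = 0.218529.
Memoryless: P(X > 4.32+5.8 | X > 4.32) = P(X > 5.8) = e^(−0.218529·5.8) ≈ 0.2815.

0.2815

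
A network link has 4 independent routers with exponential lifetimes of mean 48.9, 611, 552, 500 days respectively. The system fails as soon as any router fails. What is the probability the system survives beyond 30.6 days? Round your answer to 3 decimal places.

The first failure time is exponential with rate Σλ_i = 1/48.9 + 1/611 + 1/552 + 1/500 = 0.0258982 per day.
P(min > 30.6) = e^(−0.0258982·30.6) = e^(−0.79248) ≈ 0.453.

0.453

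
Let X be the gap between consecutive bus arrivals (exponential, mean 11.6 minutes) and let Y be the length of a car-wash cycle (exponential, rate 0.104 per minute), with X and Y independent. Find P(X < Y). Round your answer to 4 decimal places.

λ_1 = 1/11.6 = 0.0862069, λ_2 = 0.104.
For independent exponentials, P(X < Y) = λ_1/(λ_1+λ_2) = 0.0862069/0.190207 ≈ 0.4532.

0.4532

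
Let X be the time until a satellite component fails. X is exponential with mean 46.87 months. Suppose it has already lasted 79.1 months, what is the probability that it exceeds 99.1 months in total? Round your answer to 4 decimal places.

The rate is λ = 1/46.87 = 0.0213356 per month.
The exponential is memoryless, so the remaining time is again Exp(λ): the condition X > 79.1 is irrelevant.
P(X > 20) = e^(−0.42671) ≈ 0.6527.

0.6527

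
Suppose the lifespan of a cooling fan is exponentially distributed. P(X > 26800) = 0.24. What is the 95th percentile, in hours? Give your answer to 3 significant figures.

e^(−λ·26800) = 0.24 ⇒ λ = −ln(0.24)/26800 = 0.0000532506.
95th percentile: 1 − e^(−λt) = 0.95, t = −ln(0.05)/λ = 56257.2 hours.

56300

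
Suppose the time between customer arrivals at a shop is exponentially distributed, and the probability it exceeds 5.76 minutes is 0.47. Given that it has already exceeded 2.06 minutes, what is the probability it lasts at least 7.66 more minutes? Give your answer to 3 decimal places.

0.366

From e^(−λ·5.76) = 0.47, λ = −ln(0.47)/5.76 = 0.13108.
Memoryless: P(X > 2.06+7.66 | X > 2.06) = P(X > 7.66) = e^(−0.13108·7.66) ≈ 0.366.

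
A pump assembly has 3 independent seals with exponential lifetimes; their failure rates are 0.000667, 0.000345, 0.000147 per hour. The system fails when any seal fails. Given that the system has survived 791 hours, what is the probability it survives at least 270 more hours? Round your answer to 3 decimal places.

0.731

Time to first failure ~ Exp(Σλ) with Σλ = 0.001159.
By memorylessness, P(T > 791+270 | T > 791) = P(T > 270) = e^(−0.001159·270) ≈ 0.731.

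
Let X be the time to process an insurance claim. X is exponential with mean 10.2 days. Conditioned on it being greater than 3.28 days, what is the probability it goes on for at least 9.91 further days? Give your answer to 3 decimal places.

0.378

The rate is λ = 1/10.2 = 0.0980392 per day.
P(X > s+t | X > s) = e^(−λ(s+t))/e^(−λs) = e^(−λt), independent of s = 3.28.
P(X > 9.91) = e^(−0.97157) ≈ 0.378.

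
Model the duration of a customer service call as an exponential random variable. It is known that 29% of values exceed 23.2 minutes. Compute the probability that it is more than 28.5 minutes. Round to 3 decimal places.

e^(−λ·23.2) = 0.29 ⇒ λ = −ln(0.29)/23.2 = 0.0533567.
P(X > 28.5) = e^(−0.0533567·28.5) = e^(−1.5207) ≈ 0.219.

0.219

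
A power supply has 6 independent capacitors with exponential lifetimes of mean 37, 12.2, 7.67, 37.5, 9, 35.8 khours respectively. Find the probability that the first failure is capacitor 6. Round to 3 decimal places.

0.069

Rates: λ_i = 1/mean_i → 0.027027, 0.0819672, 0.130378, 0.0266667, 0.111111, 0.027933; Σλ = 0.405083.
P(capacitor 6 first) = λ_6/Σλ = 0.027933/0.405083 ≈ 0.069.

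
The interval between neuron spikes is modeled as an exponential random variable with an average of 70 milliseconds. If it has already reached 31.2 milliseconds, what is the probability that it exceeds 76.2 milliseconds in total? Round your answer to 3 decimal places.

The rate is λ = 1/70 = 0.0142857 per millisecond.
P(X > s+t | X > s) = e^(−λ(s+t))/e^(−λs) = e^(−λt), independent of s = 31.2.
P(X > 45) = e^(−0.64286) ≈ 0.526.

0.526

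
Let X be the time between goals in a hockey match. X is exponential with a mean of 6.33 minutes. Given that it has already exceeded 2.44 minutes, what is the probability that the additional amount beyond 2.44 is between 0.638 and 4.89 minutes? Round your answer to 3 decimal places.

0.442

The rate is λ = 1/6.33 = 0.157978 per minute.
Memoryless: the residual past 2.44 is again Exp(λ).
P(0.638 < residual < 4.89) = e^(−λ·0.638) − e^(−λ·4.89) = 0.90412 − 0.46185 ≈ 0.442.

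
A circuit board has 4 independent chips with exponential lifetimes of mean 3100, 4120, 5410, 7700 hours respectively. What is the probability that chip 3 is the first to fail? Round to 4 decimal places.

0.2100

Rates: λ_i = 1/mean_i → 0.000322581, 0.000242718, 0.000184843, 0.00012987; Σλ = 0.000880012.
P(chip 3 first) = λ_3/Σλ = 0.000184843/0.000880012 ≈ 0.2100.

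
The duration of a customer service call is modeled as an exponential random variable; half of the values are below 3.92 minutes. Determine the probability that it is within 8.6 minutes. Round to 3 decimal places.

For an exponential, median = ln(2)/λ, so λ = ln 2 / 3.92 = 0.176823 per minute.
P(X ≤ 8.6) = 1 − e^(−λ·8.6) = 1 − e^(−1.5207) ≈ 0.781.

0.781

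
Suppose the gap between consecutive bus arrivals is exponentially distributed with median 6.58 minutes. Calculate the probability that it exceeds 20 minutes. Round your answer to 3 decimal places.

0.122

For an exponential, median = ln(2)/λ, so λ = ln 2 / 6.58 = 0.105342 per minute.
P(X > 20) = e^(−λ·20) = e^(−2.1068) ≈ 0.122.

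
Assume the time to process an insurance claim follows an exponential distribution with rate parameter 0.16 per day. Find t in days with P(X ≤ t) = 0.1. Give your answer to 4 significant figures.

Set 1 − e^(−λt) = 0.1, so t = −ln(0.9)/λ = 0.10536/0.16 ≈ 0.658503 days.

0.6585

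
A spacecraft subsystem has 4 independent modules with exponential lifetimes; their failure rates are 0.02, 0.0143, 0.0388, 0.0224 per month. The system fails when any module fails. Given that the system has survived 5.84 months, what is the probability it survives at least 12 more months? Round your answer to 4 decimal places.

Time to first failure ~ Exp(Σλ) with Σλ = 0.0955.
By memorylessness, P(T > 5.84+12 | T > 5.84) = P(T > 12) = e^(−0.0955·12) ≈ 0.3179.

0.3179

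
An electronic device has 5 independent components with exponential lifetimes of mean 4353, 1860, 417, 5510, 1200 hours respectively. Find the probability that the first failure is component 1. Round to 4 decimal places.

0.0550

Rates: λ_i = 1/mean_i → 0.000229727, 0.000537634, 0.00239808, 0.000181488, 0.000833333; Σλ = 0.00418026.
P(component 1 first) = λ_1/Σλ = 0.000229727/0.00418026 ≈ 0.0550.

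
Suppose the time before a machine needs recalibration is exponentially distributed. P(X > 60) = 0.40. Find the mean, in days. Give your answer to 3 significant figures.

65.5

e^(−λ·60) = 0.40 ⇒ λ = −ln(0.40)/60 = 0.0152715.
Mean = 1/λ = 65.4814 days.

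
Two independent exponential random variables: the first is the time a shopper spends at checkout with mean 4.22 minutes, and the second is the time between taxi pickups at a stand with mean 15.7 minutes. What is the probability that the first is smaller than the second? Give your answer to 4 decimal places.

0.7882

λ_1 = 1/4.22 = 0.236967, λ_2 = 1/15.7 = 0.0636943.
For independent exponentials, P(the first < the second) = λ_1/(λ_1+λ_2) = 0.236967/0.300661 ≈ 0.7882.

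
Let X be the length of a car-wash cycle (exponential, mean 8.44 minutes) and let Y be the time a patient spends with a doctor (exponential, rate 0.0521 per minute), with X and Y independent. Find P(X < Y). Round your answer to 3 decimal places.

0.695

λ_1 = 1/8.44 = 0.118483, λ_2 = 0.0521.
For independent exponentials, P(X < Y) = λ_1/(λ_1+λ_2) = 0.118483/0.170583 ≈ 0.695.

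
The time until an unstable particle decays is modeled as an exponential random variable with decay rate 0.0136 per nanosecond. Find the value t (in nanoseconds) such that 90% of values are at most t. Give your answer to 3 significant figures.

169

Set 1 − e^(−λt) = 0.9, so t = −ln(0.1)/λ = 2.3026/0.0136 ≈ 169.308 nanoseconds.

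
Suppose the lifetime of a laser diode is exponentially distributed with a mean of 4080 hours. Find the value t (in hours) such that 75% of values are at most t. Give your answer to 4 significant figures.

The rate is λ = 1/4080 = 0.000245098 per hour.
Set 1 − e^(−λt) = 0.75, so t = −ln(0.25)/λ = 1.3863/0.000245098 ≈ 5656.08 hours.

5656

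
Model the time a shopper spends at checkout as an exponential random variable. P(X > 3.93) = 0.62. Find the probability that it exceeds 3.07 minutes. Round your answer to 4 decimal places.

0.6884

e^(−λ·3.93) = 0.62 ⇒ λ = −ln(0.62)/3.93 = 0.121638.
P(X > 3.07) = e^(−0.121638·3.07) = e^(−0.37343) ≈ 0.6884.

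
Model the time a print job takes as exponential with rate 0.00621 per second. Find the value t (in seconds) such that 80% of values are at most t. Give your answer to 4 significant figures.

259.2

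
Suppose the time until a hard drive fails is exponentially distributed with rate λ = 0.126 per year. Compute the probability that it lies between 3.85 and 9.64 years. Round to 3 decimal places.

P(3.85 < X < 9.64) = e^(−λ·3.85) − e^(−λ·9.64) = 0.61564 − 0.29682 ≈ 0.319.

0.319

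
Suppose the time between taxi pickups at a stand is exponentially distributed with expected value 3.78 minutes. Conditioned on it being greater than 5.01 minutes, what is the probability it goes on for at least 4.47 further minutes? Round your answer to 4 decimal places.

The rate is λ = 1/3.78 = 0.26455 per minute.
P(X > s+t | X > s) = e^(−λ(s+t))/e^(−λs) = e^(−λt), independent of s = 5.01.
P(X > 4.47) = e^(−1.1825) ≈ 0.3065.

0.3065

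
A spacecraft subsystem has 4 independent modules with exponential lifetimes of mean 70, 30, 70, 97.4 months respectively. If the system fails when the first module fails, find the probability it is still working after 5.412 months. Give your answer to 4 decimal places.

The first failure time is exponential with rate Σλ_i = 1/70 + 1/30 + 1/70 + 1/97.4 = 0.0721717 per month.
P(min > 5.412) = e^(−0.0721717·5.412) = e^(−0.39059) ≈ 0.6767.

0.6767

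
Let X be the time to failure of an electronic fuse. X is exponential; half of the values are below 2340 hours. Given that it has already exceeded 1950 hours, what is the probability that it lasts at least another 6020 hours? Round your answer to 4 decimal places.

For an exponential, median = ln(2)/λ, so λ = ln 2 / 2340 = 0.000296217 per hour.
P(X > s+t | X > s) = e^(−λ(s+t))/e^(−λs) = e^(−λt), independent of s = 1950.
P(X > 6020) = e^(−1.7832) ≈ 0.1681.

0.1681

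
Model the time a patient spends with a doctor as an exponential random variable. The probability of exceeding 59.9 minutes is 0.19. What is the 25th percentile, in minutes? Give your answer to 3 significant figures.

e^(−λ·59.9) = 0.19 ⇒ λ = −ln(0.19)/59.9 = 0.0277251.
25th percentile: 1 − e^(−λt) = 0.25, t = −ln(0.75)/λ = 10.3762 minutes.

10.4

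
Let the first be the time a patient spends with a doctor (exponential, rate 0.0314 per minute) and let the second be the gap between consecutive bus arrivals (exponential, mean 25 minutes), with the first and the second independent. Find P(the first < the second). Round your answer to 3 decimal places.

0.440

λ_1 = 0.0314, λ_2 = 1/25 = 0.04.
For independent exponentials, P(the first < the second) = λ_1/(λ_1+λ_2) = 0.0314/0.0714 ≈ 0.440.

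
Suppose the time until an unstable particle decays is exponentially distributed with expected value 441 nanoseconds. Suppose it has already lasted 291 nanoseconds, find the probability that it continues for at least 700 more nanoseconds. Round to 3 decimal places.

The rate is λ = 1/441 = 0.00226757 per nanosecond.
The exponential is memoryless, so the remaining time is again Exp(λ): the condition X > 291 is irrelevant.
P(X > 700) = e^(−1.5873) ≈ 0.204.

0.204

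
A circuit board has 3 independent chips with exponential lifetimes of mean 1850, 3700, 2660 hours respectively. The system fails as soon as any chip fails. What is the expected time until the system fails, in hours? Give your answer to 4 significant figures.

842.6

The first failure time is exponential with rate Σλ_i = 1/1850 + 1/3700 + 1/2660 = 0.00118675 per hour.
E[min] = 1/Σλ = 1/0.00118675 = 842.637 hours.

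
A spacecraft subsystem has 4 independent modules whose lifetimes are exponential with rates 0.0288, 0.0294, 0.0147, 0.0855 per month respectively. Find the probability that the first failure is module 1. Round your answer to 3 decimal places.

The time to first failure is exponential with rate Σλ = 0.0288 + 0.0294 + 0.0147 + 0.0855 = 0.1584.
P(module 1 first) = λ_1/Σλ = 0.0288/0.1584 ≈ 0.182.

0.182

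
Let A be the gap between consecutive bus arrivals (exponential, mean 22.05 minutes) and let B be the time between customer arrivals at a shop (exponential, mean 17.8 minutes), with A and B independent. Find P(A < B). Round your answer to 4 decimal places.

0.4467

λ_1 = 1/22.05 = 0.0453515, λ_2 = 1/17.8 = 0.0561798.
For independent exponentials, P(A < B) = λ_1/(λ_1+λ_2) = 0.0453515/0.101531 ≈ 0.4467.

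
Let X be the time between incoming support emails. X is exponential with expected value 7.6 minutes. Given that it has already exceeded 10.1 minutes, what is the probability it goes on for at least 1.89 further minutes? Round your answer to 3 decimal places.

The rate is λ = 1/7.6 = 0.131579 per minute.
The exponential is memoryless, so the remaining time is again Exp(λ): the condition X > 10.1 is irrelevant.
P(X > 1.89) = e^(−0.24868) ≈ 0.780.

0.780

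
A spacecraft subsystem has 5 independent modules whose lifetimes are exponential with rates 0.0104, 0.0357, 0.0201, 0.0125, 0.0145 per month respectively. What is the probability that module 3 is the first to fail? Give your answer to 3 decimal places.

The time to first failure is exponential with rate Σλ = 0.0104 + 0.0357 + 0.0201 + 0.0125 + 0.0145 = 0.0932.
P(module 3 first) = λ_3/Σλ = 0.0201/0.0932 ≈ 0.216.

0.216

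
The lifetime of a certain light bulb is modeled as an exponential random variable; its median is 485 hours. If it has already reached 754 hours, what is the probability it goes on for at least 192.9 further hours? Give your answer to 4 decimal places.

0.7591

For an exponential, median = ln(2)/λ, so λ = ln 2 / 485 = 0.00142917 per hour.
By the memoryless property, P(X > 754+192.9 | X > 754) = P(X > 192.9).
P(X > 192.9) = e^(−0.27569) ≈ 0.7591.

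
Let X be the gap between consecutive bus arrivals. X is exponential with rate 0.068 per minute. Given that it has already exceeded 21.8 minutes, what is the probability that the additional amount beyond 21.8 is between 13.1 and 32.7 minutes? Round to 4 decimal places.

0.3021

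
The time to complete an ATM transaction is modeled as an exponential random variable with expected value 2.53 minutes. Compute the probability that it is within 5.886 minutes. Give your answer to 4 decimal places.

The rate is λ = 1/2.53 = 0.395257 per minute.
P(X ≤ 5.886) = 1 − e^(−λ·5.886) = 1 − e^(−2.3265) ≈ 0.9024.

0.9024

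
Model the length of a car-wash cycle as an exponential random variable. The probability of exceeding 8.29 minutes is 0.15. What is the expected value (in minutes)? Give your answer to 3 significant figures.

e^(−λ·8.29) = 0.15 ⇒ λ = −ln(0.15)/8.29 = 0.228844.
Mean = 1/λ = 4.36978 minutes.

4.37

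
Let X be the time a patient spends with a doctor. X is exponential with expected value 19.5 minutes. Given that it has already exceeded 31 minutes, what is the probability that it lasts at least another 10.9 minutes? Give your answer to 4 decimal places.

The rate is λ = 1/19.5 = 0.0512821 per minute.
P(X > s+t | X > s) = e^(−λ(s+t))/e^(−λs) = e^(−λt), independent of s = 31.
P(X > 10.9) = e^(−0.55897) ≈ 0.5718.

0.5718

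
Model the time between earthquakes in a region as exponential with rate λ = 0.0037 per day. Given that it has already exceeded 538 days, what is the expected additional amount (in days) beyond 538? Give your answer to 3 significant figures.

270

By memorylessness, the remaining amount past any threshold is again Exp(λ) with mean 1/λ = 270.27 days.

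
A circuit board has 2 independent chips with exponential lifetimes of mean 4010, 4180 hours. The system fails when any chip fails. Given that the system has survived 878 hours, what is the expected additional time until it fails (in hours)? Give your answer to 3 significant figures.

First-failure rate Σλ = 1/4010 + 1/4180 = 0.000488611.
By memorylessness the expected residual is 1/Σλ = 2046.62 hours, regardless of the 878 already elapsed.

2050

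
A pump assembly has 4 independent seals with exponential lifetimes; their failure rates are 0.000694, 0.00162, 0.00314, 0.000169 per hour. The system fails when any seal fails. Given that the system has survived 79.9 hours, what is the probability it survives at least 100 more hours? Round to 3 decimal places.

Time to first failure ~ Exp(Σλ) with Σλ = 0.005623.
By memorylessness, P(T > 79.9+100 | T > 79.9) = P(T > 100) = e^(−0.005623·100) ≈ 0.570.

0.570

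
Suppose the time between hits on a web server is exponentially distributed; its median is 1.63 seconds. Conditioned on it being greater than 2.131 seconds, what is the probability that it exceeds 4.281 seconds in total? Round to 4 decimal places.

For an exponential, median = ln(2)/λ, so λ = ln 2 / 1.63 = 0.425244 per second.
The exponential is memoryless, so the remaining time is again Exp(λ): the condition X > 2.131 is irrelevant.
P(X > 2.15) = e^(−0.91427) ≈ 0.4008.

0.4008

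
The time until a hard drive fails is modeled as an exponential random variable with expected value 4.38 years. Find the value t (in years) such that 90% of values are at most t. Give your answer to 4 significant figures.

The rate is λ = 1/4.38 = 0.228311 per year.
Set 1 − e^(−λt) = 0.9, so t = −ln(0.1)/λ = 2.3026/0.228311 ≈ 10.0853 years.

10.09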